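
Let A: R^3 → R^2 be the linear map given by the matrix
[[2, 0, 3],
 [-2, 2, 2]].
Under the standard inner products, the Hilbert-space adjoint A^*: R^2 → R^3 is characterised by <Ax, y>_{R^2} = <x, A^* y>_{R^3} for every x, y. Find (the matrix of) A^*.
A^* = A^T =
[[2, -2],
 [0, 2],
 [3, 2]]

For real matrices with standard dot products, the defining identity <Ax, y> = <x, A^* y> gives (Ax)^T y = x^T (A^*) y, i.e. x^T A^T y = x^T (A^*) y. Since this holds for all x, y, we must have A^* = A^T. Therefore
A^* =
[[2, -2],
 [0, 2],
 [3, 2]].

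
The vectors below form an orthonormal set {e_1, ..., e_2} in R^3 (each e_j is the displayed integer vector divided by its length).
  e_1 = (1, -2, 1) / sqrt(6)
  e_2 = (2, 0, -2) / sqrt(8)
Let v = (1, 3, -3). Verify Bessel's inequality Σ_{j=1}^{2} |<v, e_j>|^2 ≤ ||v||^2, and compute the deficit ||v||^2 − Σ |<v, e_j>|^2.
Σ |<v, e_j>|^2 = 56/3; ||v||^2 = 19; deficit = 1/3

Write each e_j = u_j / sqrt(<u_j, u_j>) where u_j is the displayed integer vector. Then <v, e_j> = <v, u_j> / sqrt(<u_j, u_j>), so |<v, e_j>|^2 = <v, u_j>^2 / <u_j, u_j>.
Coefficients: <v, e_1> = -8/sqrt(6), <v, e_2> = 8/sqrt(8).
Square and sum: Σ |<v, e_j>|^2 = 56/3.
Compute ||v||^2 = v·v = 19.
Deficit = 19 − 56/3 = 1/3 ≥ 0, confirming Bessel's inequality. (The deficit equals ||v − Σ <v,e_j> e_j||^2, the squared distance from v to span{e_j}.)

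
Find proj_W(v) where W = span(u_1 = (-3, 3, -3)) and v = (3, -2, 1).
proj_W(v) = (2, -2, 2)

Set up U = [u_1 | ... | u_1] ∈ R^(3×1). The projector onto W = col(U) is P = U (U^T U)^(-1) U^T.
Compute U^T U =
  [27],
and U^T v = (-18).
Solve U^T U · c = U^T v for the coefficients: c = (-2/3). The projection is proj_W(v) = U c.
Check: (v - proj_W(v)) · u_1 = 0  (should be 0).
Result: proj_W(v) = (2, -2, 2).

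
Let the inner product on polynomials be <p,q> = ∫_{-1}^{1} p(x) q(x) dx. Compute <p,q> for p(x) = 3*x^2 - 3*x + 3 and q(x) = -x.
<p,q> = 2

Expand the product: p(x)·q(x) = -3*x^3 + 3*x^2 - 3*x.
∫_{-1}^{1} of each monomial x^k gives [2/(k+1) if k even, 0 if k odd]. Integrating term-by-term (or equivalently evaluating the antiderivative F(x) = -3*x^4/4 + x^3 - 3*x^2/2 at the endpoints):
  F(1) − F(−1) = -5/4 − (-13/4) = 2.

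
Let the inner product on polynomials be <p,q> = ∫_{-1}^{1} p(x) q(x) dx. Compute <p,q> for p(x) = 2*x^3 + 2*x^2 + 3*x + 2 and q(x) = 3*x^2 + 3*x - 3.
<p,q> = -6/5

Expand the product: p(x)·q(x) = 6*x^5 + 12*x^4 + 9*x^3 + 9*x^2 - 3*x - 6.
∫_{-1}^{1} of each monomial x^k gives [2/(k+1) if k even, 0 if k odd]. Integrating term-by-term (or equivalently evaluating the antiderivative F(x) = x^6 + 12*x^5/5 + 9*x^4/4 + 3*x^3 - 3*x^2/2 - 6*x at the endpoints):
  F(1) − F(−1) = 23/20 − (47/20) = -6/5.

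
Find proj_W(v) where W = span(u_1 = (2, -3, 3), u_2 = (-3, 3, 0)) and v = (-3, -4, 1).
proj_W(v) = (3/19, -16/19, 39/19)

Set up U = [u_1 | ... | u_2] ∈ R^(3×2). The projector onto W = col(U) is P = U (U^T U)^(-1) U^T.
Compute U^T U =
  [22, -15]
  [-15, 18],
and U^T v = (9, -3).
Solve U^T U · c = U^T v for the coefficients: c = (13/19, 23/57). The projection is proj_W(v) = U c.
Check: (v - proj_W(v)) · u_1 = 0  (should be 0).
Check: (v - proj_W(v)) · u_2 = 0  (should be 0).
Result: proj_W(v) = (3/19, -16/19, 39/19).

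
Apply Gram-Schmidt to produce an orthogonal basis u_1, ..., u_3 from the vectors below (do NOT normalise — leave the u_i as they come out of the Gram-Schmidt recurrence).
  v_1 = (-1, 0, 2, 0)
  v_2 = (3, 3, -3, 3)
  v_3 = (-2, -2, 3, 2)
Orthogonal basis:
  u_1 = (-1, 0, 2, 0)
  u_2 = (6/5, 3, 3/5, 3)
  u_3 = (-4/11, -21/11, -2/11, 23/11)

Apply the Gram-Schmidt recurrence
  u_1 = v_1
  u_i = v_i − Σ_{j<i} ((v_i · u_j) / (u_j · u_j)) · u_j.

Step by step this gives:
  u_1 = (-1, 0, 2, 0)
  u_2 = (6/5, 3, 3/5, 3)
  u_3 = (-4/11, -21/11, -2/11, 23/11)

Orthogonality check:
  u_2 · u_1 = 0 (should be 0)
  u_3 · u_1 = 0 (should be 0)
  u_3 · u_2 = 0 (should be 0)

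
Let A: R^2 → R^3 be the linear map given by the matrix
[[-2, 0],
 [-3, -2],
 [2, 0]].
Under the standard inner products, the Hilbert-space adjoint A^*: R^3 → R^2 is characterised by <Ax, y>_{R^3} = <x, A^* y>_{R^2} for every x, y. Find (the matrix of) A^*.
A^* = A^T =
[[-2, -3, 2],
 [0, -2, 0]]

For real matrices with standard dot products, the defining identity <Ax, y> = <x, A^* y> gives (Ax)^T y = x^T (A^*) y, i.e. x^T A^T y = x^T (A^*) y. Since this holds for all x, y, we must have A^* = A^T. Therefore
A^* =
[[-2, -3, 2],
 [0, -2, 0]].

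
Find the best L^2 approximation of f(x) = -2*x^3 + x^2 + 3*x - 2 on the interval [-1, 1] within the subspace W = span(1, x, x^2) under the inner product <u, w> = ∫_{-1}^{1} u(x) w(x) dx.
g(x) = x^2 + 9*x/5 - 2

The best approximation g ∈ W is the orthogonal projection of f onto W. Writing g = a_0 + a_1 x + a_2 x^2, the coefficients solve the normal equations G · a = b where
  G_{ij} = <φ_i, φ_j> and b_i = <f, φ_i>, with φ_0 = 1, φ_1 = x, φ_2 = x^2.
G =
  [2, 0, 2/3]
  [0, 2/3, 0]
  [2/3, 0, 2/5],
b = (-10/3, 6/5, -14/15).
Solving gives a_0 = -2, a_1 = 9/5, a_2 = 1, so
  g(x) = x^2 + 9*x/5 - 2.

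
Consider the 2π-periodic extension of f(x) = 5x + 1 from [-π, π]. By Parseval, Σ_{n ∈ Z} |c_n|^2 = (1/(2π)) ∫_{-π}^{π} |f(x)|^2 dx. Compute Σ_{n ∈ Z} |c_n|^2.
Σ |c_n|^2 = 25π^2/3 + 1

Expand and integrate term by term over [-π, π]:
  ∫ (5x)^2 dx = 25·(2π^3/3); ∫ 2·5·(1)·x dx = 0 (odd integrand); ∫ 1^2 dx = 1·2π.
So (1/(2π)) ∫_{-π}^{π} (5x + 1)^2 dx = 25π^2/3 + 1 = 25π^2/3 + 1.
Parseval ⇒ Σ |c_n|^2 = 25π^2/3 + 1.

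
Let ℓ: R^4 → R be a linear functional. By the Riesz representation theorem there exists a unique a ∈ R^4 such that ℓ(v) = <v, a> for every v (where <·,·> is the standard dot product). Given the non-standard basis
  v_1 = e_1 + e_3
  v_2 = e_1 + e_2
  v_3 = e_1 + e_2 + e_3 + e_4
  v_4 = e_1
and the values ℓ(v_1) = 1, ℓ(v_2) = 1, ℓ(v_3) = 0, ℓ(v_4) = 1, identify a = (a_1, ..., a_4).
a = (1, 0, 0, -1)

Write a = (a_1, ..., a_4) in the standard basis. For each basis vector v_i, ℓ(v_i) = <v_i, a> is a linear equation in the a_j's. Collect the n equations into a matrix system V a = ℓ, where row i of V is v_i (expressed in the standard basis). Since V is invertible (lower-triangular with 1s on the diagonal, up to permutation), solve by back-substitution:
  V =
[[1, 0, 1, 0],
 [1, 1, 0, 0],
 [1, 1, 1, 1],
 [1, 0, 0, 0]]
  V a = (1, 1, 0, 1)
Solving gives a = (1, 0, 0, -1).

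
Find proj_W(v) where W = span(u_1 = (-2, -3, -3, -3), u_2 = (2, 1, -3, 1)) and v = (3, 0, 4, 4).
proj_W(v) = (45/29, 79/29, 102/29, 79/29)

Set up U = [u_1 | ... | u_2] ∈ R^(4×2). The projector onto W = col(U) is P = U (U^T U)^(-1) U^T.
Compute U^T U =
  [31, -1]
  [-1, 15],
and U^T v = (-30, -2).
Solve U^T U · c = U^T v for the coefficients: c = (-113/116, -23/116). The projection is proj_W(v) = U c.
Check: (v - proj_W(v)) · u_1 = 0  (should be 0).
Check: (v - proj_W(v)) · u_2 = 0  (should be 0).
Result: proj_W(v) = (45/29, 79/29, 102/29, 79/29).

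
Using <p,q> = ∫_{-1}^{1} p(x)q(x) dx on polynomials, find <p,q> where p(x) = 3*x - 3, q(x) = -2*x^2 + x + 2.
<p,q> = -6

Expand the product: p(x)·q(x) = -6*x^3 + 9*x^2 + 3*x - 6.
∫_{-1}^{1} of each monomial x^k gives [2/(k+1) if k even, 0 if k odd]. Integrating term-by-term (or equivalently evaluating the antiderivative F(x) = -3*x^4/2 + 3*x^3 + 3*x^2/2 - 6*x at the endpoints):
  F(1) − F(−1) = -3 − (3) = -6.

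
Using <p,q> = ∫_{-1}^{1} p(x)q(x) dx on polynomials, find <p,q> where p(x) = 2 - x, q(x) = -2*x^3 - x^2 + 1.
<p,q> = 52/15

Expand the product: p(x)·q(x) = 2*x^4 - 3*x^3 - 2*x^2 - x + 2.
∫_{-1}^{1} of each monomial x^k gives [2/(k+1) if k even, 0 if k odd]. Integrating term-by-term (or equivalently evaluating the antiderivative F(x) = 2*x^5/5 - 3*x^4/4 - 2*x^3/3 - x^2/2 + 2*x at the endpoints):
  F(1) − F(−1) = 29/60 − (-179/60) = 52/15.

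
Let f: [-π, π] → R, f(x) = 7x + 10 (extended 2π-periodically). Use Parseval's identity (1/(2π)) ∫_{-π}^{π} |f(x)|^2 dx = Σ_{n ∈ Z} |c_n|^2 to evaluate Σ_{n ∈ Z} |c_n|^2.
Σ |c_n|^2 = 49π^2/3 + 100

Expand and integrate term by term over [-π, π]:
  ∫ (7x)^2 dx = 49·(2π^3/3); ∫ 2·7·(10)·x dx = 0 (odd integrand); ∫ 10^2 dx = 100·2π.
So (1/(2π)) ∫_{-π}^{π} (7x + 10)^2 dx = 49π^2/3 + 100 = 49π^2/3 + 100.
Parseval ⇒ Σ |c_n|^2 = 49π^2/3 + 100.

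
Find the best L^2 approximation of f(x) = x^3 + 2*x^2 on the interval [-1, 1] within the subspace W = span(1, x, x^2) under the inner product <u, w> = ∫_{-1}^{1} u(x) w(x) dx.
g(x) = 2*x^2 + 3*x/5

The best approximation g ∈ W is the orthogonal projection of f onto W. Writing g = a_0 + a_1 x + a_2 x^2, the coefficients solve the normal equations G · a = b where
  G_{ij} = <φ_i, φ_j> and b_i = <f, φ_i>, with φ_0 = 1, φ_1 = x, φ_2 = x^2.
G =
  [2, 0, 2/3]
  [0, 2/3, 0]
  [2/3, 0, 2/5],
b = (4/3, 2/5, 4/5).
Solving gives a_0 = 0, a_1 = 3/5, a_2 = 2, so
  g(x) = 2*x^2 + 3*x/5.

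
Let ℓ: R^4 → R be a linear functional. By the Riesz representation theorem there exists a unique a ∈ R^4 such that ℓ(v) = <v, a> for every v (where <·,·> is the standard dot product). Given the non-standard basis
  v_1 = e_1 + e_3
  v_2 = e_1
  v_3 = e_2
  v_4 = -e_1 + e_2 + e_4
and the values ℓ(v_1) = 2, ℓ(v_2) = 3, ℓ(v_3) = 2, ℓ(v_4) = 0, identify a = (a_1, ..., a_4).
a = (3, 2, -1, 1)

Write a = (a_1, ..., a_4) in the standard basis. For each basis vector v_i, ℓ(v_i) = <v_i, a> is a linear equation in the a_j's. Collect the n equations into a matrix system V a = ℓ, where row i of V is v_i (expressed in the standard basis). Since V is invertible (lower-triangular with 1s on the diagonal, up to permutation), solve by back-substitution:
  V =
[[1, 0, 1, 0],
 [1, 0, 0, 0],
 [0, 1, 0, 0],
 [-1, 1, 0, 1]]
  V a = (2, 3, 2, 0)
Solving gives a = (3, 2, -1, 1).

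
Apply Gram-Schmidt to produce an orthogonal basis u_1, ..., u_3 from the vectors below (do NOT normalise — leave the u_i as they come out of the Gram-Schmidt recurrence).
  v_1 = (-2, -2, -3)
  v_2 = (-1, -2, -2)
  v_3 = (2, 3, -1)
Orthogonal basis:
  u_1 = (-2, -2, -3)
  u_2 = (7/17, -10/17, 2/17)
  u_3 = (2, 1, -2)

Apply the Gram-Schmidt recurrence
  u_1 = v_1
  u_i = v_i − Σ_{j<i} ((v_i · u_j) / (u_j · u_j)) · u_j.

Step by step this gives:
  u_1 = (-2, -2, -3)
  u_2 = (7/17, -10/17, 2/17)
  u_3 = (2, 1, -2)

Orthogonality check:
  u_2 · u_1 = 0 (should be 0)
  u_3 · u_1 = 0 (should be 0)
  u_3 · u_2 = 0 (should be 0)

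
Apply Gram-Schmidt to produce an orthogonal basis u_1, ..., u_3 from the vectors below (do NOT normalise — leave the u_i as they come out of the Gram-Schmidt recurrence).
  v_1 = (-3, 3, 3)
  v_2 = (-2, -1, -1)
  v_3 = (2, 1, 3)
Orthogonal basis:
  u_1 = (-3, 3, 3)
  u_2 = (-2, -1, -1)
  u_3 = (0, -1, 1)

Apply the Gram-Schmidt recurrence
  u_1 = v_1
  u_i = v_i − Σ_{j<i} ((v_i · u_j) / (u_j · u_j)) · u_j.

Step by step this gives:
  u_1 = (-3, 3, 3)
  u_2 = (-2, -1, -1)
  u_3 = (0, -1, 1)

Orthogonality check:
  u_2 · u_1 = 0 (should be 0)
  u_3 · u_1 = 0 (should be 0)
  u_3 · u_2 = 0 (should be 0)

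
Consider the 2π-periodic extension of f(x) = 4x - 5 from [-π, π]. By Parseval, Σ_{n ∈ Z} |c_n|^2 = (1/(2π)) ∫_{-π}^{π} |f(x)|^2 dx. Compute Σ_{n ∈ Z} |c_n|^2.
Σ |c_n|^2 = 16π^2/3 + 25

Expand and integrate term by term over [-π, π]:
  ∫ (4x)^2 dx = 16·(2π^3/3); ∫ 2·4·(-5)·x dx = 0 (odd integrand); ∫ (-5)^2 dx = 25·2π.
So (1/(2π)) ∫_{-π}^{π} (4x - 5)^2 dx = 16π^2/3 + 25 = 16π^2/3 + 25.
Parseval ⇒ Σ |c_n|^2 = 16π^2/3 + 25.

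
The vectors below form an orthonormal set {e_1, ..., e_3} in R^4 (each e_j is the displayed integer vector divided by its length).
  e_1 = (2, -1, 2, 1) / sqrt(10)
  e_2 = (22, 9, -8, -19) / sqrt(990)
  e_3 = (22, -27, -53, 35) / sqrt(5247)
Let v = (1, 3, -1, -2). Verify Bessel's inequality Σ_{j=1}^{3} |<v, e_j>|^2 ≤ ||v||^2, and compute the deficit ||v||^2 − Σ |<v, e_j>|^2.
Σ |<v, e_j>|^2 = 674/53; ||v||^2 = 15; deficit = 121/53

Write each e_j = u_j / sqrt(<u_j, u_j>) where u_j is the displayed integer vector. Then <v, e_j> = <v, u_j> / sqrt(<u_j, u_j>), so |<v, e_j>|^2 = <v, u_j>^2 / <u_j, u_j>.
Coefficients: <v, e_1> = -5/sqrt(10), <v, e_2> = 95/sqrt(990), <v, e_3> = -76/sqrt(5247).
Square and sum: Σ |<v, e_j>|^2 = 674/53.
Compute ||v||^2 = v·v = 15.
Deficit = 15 − 674/53 = 121/53 ≥ 0, confirming Bessel's inequality. (The deficit equals ||v − Σ <v,e_j> e_j||^2, the squared distance from v to span{e_j}.)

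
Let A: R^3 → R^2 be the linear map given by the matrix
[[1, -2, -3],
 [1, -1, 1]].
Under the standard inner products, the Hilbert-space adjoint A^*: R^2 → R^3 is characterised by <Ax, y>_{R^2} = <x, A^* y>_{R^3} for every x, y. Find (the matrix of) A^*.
A^* = A^T =
[[1, 1],
 [-2, -1],
 [-3, 1]]

For real matrices with standard dot products, the defining identity <Ax, y> = <x, A^* y> gives (Ax)^T y = x^T (A^*) y, i.e. x^T A^T y = x^T (A^*) y. Since this holds for all x, y, we must have A^* = A^T. Therefore
A^* =
[[1, 1],
 [-2, -1],
 [-3, 1]].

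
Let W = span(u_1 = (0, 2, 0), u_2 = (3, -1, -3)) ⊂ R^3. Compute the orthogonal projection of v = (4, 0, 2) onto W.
proj_W(v) = (1, 0, -1)

Set up U = [u_1 | ... | u_2] ∈ R^(3×2). The projector onto W = col(U) is P = U (U^T U)^(-1) U^T.
Compute U^T U =
  [4, -2]
  [-2, 19],
and U^T v = (0, 6).
Solve U^T U · c = U^T v for the coefficients: c = (1/6, 1/3). The projection is proj_W(v) = U c.
Check: (v - proj_W(v)) · u_1 = 0  (should be 0).
Check: (v - proj_W(v)) · u_2 = 0  (should be 0).
Result: proj_W(v) = (1, 0, -1).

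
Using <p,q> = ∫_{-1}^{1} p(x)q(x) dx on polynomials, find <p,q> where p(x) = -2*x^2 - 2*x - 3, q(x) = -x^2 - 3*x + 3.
<p,q> = -76/5

Expand the product: p(x)·q(x) = 2*x^4 + 8*x^3 + 3*x^2 + 3*x - 9.
∫_{-1}^{1} of each monomial x^k gives [2/(k+1) if k even, 0 if k odd]. Integrating term-by-term (or equivalently evaluating the antiderivative F(x) = 2*x^5/5 + 2*x^4 + x^3 + 3*x^2/2 - 9*x at the endpoints):
  F(1) − F(−1) = -41/10 − (111/10) = -76/5.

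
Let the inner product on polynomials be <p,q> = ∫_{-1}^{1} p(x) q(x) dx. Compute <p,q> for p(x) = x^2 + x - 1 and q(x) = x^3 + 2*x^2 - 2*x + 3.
<p,q> = -82/15

Expand the product: p(x)·q(x) = x^5 + 3*x^4 - x^3 - x^2 + 5*x - 3.
∫_{-1}^{1} of each monomial x^k gives [2/(k+1) if k even, 0 if k odd]. Integrating term-by-term (or equivalently evaluating the antiderivative F(x) = x^6/6 + 3*x^5/5 - x^4/4 - x^3/3 + 5*x^2/2 - 3*x at the endpoints):
  F(1) − F(−1) = -19/60 − (103/20) = -82/15.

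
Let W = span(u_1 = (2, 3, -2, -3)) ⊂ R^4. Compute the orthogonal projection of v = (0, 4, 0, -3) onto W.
proj_W(v) = (21/13, 63/26, -21/13, -63/26)

Set up U = [u_1 | ... | u_1] ∈ R^(4×1). The projector onto W = col(U) is P = U (U^T U)^(-1) U^T.
Compute U^T U =
  [26],
and U^T v = (21).
Solve U^T U · c = U^T v for the coefficients: c = (21/26). The projection is proj_W(v) = U c.
Check: (v - proj_W(v)) · u_1 = 0  (should be 0).
Result: proj_W(v) = (21/13, 63/26, -21/13, -63/26).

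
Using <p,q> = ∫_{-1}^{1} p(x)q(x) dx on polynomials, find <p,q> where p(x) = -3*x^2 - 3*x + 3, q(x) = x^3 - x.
<p,q> = 4/5

Expand the product: p(x)·q(x) = -3*x^5 - 3*x^4 + 6*x^3 + 3*x^2 - 3*x.
∫_{-1}^{1} of each monomial x^k gives [2/(k+1) if k even, 0 if k odd]. Integrating term-by-term (or equivalently evaluating the antiderivative F(x) = -x^6/2 - 3*x^5/5 + 3*x^4/2 + x^3 - 3*x^2/2 at the endpoints):
  F(1) − F(−1) = -1/10 − (-9/10) = 4/5.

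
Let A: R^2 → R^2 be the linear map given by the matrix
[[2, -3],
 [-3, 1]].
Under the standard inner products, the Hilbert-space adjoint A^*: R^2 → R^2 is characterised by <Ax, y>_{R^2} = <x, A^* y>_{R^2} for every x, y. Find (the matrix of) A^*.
A^* = A^T =
[[2, -3],
 [-3, 1]]

For real matrices with standard dot products, the defining identity <Ax, y> = <x, A^* y> gives (Ax)^T y = x^T (A^*) y, i.e. x^T A^T y = x^T (A^*) y. Since this holds for all x, y, we must have A^* = A^T. Therefore
A^* =
[[2, -3],
 [-3, 1]].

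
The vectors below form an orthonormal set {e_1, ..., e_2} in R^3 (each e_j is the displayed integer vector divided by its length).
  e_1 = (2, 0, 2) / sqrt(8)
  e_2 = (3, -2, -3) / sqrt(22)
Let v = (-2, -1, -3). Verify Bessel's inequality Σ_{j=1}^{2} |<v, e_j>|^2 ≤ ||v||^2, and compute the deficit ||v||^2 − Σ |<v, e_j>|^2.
Σ |<v, e_j>|^2 = 150/11; ||v||^2 = 14; deficit = 4/11

Write each e_j = u_j / sqrt(<u_j, u_j>) where u_j is the displayed integer vector. Then <v, e_j> = <v, u_j> / sqrt(<u_j, u_j>), so |<v, e_j>|^2 = <v, u_j>^2 / <u_j, u_j>.
Coefficients: <v, e_1> = -10/sqrt(8), <v, e_2> = 5/sqrt(22).
Square and sum: Σ |<v, e_j>|^2 = 150/11.
Compute ||v||^2 = v·v = 14.
Deficit = 14 − 150/11 = 4/11 ≥ 0, confirming Bessel's inequality. (The deficit equals ||v − Σ <v,e_j> e_j||^2, the squared distance from v to span{e_j}.)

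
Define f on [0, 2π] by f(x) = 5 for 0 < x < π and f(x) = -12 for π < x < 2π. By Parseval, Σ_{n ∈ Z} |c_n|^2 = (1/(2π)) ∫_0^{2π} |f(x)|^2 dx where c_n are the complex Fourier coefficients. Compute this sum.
Σ |c_n|^2 = 169/2

Parseval equates the L^2 energy of f (normalised by 1/(2π)) with the ℓ^2 sum of its Fourier coefficients: (1/(2π)) ∫_0^{2π} |f|^2 = Σ |c_n|^2.
Compute the left side: (1/(2π)) [∫_0^π 5^2 dx + ∫_π^{2π} (-12)^2 dx] = (1/(2π)) · (25π + 144π) = (25 + 144)/2 = 169/2.
So Σ_{n ∈ Z} |c_n|^2 = 169/2.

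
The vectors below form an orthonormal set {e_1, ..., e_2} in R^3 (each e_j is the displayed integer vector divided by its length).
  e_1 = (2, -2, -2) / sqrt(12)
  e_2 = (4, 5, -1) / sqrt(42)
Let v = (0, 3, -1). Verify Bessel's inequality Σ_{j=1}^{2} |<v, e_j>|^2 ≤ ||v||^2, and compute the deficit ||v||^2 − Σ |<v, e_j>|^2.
Σ |<v, e_j>|^2 = 52/7; ||v||^2 = 10; deficit = 18/7

Write each e_j = u_j / sqrt(<u_j, u_j>) where u_j is the displayed integer vector. Then <v, e_j> = <v, u_j> / sqrt(<u_j, u_j>), so |<v, e_j>|^2 = <v, u_j>^2 / <u_j, u_j>.
Coefficients: <v, e_1> = -4/sqrt(12), <v, e_2> = 16/sqrt(42).
Square and sum: Σ |<v, e_j>|^2 = 52/7.
Compute ||v||^2 = v·v = 10.
Deficit = 10 − 52/7 = 18/7 ≥ 0, confirming Bessel's inequality. (The deficit equals ||v − Σ <v,e_j> e_j||^2, the squared distance from v to span{e_j}.)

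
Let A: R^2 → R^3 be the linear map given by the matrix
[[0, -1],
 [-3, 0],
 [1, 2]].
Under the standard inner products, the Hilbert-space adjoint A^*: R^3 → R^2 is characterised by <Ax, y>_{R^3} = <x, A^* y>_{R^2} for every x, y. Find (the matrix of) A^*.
A^* = A^T =
[[0, -3, 1],
 [-1, 0, 2]]

For real matrices with standard dot products, the defining identity <Ax, y> = <x, A^* y> gives (Ax)^T y = x^T (A^*) y, i.e. x^T A^T y = x^T (A^*) y. Since this holds for all x, y, we must have A^* = A^T. Therefore
A^* =
[[0, -3, 1],
 [-1, 0, 2]].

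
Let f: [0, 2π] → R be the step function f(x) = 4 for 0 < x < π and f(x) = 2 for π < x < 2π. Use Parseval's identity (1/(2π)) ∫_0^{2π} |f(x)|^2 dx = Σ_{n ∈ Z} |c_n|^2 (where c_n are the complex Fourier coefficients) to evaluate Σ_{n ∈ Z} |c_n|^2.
Σ |c_n|^2 = 10

Parseval equates the L^2 energy of f (normalised by 1/(2π)) with the ℓ^2 sum of its Fourier coefficients: (1/(2π)) ∫_0^{2π} |f|^2 = Σ |c_n|^2.
Compute the left side: (1/(2π)) [∫_0^π 4^2 dx + ∫_π^{2π} 2^2 dx] = (1/(2π)) · (16π + 4π) = (16 + 4)/2 = 10.
So Σ_{n ∈ Z} |c_n|^2 = 10.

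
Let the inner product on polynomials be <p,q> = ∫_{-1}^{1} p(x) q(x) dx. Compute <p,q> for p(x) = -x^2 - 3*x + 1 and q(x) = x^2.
<p,q> = 4/15

Expand the product: p(x)·q(x) = -x^4 - 3*x^3 + x^2.
∫_{-1}^{1} of each monomial x^k gives [2/(k+1) if k even, 0 if k odd]. Integrating term-by-term (or equivalently evaluating the antiderivative F(x) = -x^5/5 - 3*x^4/4 + x^3/3 at the endpoints):
  F(1) − F(−1) = -37/60 − (-53/60) = 4/15.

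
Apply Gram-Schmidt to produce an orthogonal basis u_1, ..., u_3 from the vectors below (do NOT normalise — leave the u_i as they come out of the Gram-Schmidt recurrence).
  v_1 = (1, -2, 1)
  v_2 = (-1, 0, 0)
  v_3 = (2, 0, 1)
Orthogonal basis:
  u_1 = (1, -2, 1)
  u_2 = (-5/6, -1/3, 1/6)
  u_3 = (0, 2/5, 4/5)

Apply the Gram-Schmidt recurrence
  u_1 = v_1
  u_i = v_i − Σ_{j<i} ((v_i · u_j) / (u_j · u_j)) · u_j.

Step by step this gives:
  u_1 = (1, -2, 1)
  u_2 = (-5/6, -1/3, 1/6)
  u_3 = (0, 2/5, 4/5)

Orthogonality check:
  u_2 · u_1 = 0 (should be 0)
  u_3 · u_1 = 0 (should be 0)
  u_3 · u_2 = 0 (should be 0)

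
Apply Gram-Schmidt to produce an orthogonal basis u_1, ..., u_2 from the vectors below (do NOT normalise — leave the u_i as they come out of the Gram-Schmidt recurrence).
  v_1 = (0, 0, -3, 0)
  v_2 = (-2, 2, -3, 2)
Orthogonal basis:
  u_1 = (0, 0, -3, 0)
  u_2 = (-2, 2, 0, 2)

Apply the Gram-Schmidt recurrence
  u_1 = v_1
  u_i = v_i − Σ_{j<i} ((v_i · u_j) / (u_j · u_j)) · u_j.

Step by step this gives:
  u_1 = (0, 0, -3, 0)
  u_2 = (-2, 2, 0, 2)

Orthogonality check:
  u_2 · u_1 = 0 (should be 0)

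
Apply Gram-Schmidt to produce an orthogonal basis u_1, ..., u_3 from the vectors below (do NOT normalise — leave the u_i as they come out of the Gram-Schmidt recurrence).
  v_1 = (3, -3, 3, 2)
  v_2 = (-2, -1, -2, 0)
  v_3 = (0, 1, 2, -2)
Orthogonal basis:
  u_1 = (3, -3, 3, 2)
  u_2 = (-35/31, -58/31, -35/31, 18/31)
  u_3 = (-83/99, -64/99, 115/99, -16/11)

Apply the Gram-Schmidt recurrence
  u_1 = v_1
  u_i = v_i − Σ_{j<i} ((v_i · u_j) / (u_j · u_j)) · u_j.

Step by step this gives:
  u_1 = (3, -3, 3, 2)
  u_2 = (-35/31, -58/31, -35/31, 18/31)
  u_3 = (-83/99, -64/99, 115/99, -16/11)

Orthogonality check:
  u_2 · u_1 = 0 (should be 0)
  u_3 · u_1 = 0 (should be 0)
  u_3 · u_2 = 0 (should be 0)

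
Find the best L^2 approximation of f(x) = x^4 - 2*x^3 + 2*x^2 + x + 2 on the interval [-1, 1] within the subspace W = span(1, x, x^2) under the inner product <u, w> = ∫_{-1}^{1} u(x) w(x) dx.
g(x) = 20*x^2/7 - x/5 + 67/35

The best approximation g ∈ W is the orthogonal projection of f onto W. Writing g = a_0 + a_1 x + a_2 x^2, the coefficients solve the normal equations G · a = b where
  G_{ij} = <φ_i, φ_j> and b_i = <f, φ_i>, with φ_0 = 1, φ_1 = x, φ_2 = x^2.
G =
  [2, 0, 2/3]
  [0, 2/3, 0]
  [2/3, 0, 2/5],
b = (86/15, -2/15, 254/105).
Solving gives a_0 = 67/35, a_1 = -1/5, a_2 = 20/7, so
  g(x) = 20*x^2/7 - x/5 + 67/35.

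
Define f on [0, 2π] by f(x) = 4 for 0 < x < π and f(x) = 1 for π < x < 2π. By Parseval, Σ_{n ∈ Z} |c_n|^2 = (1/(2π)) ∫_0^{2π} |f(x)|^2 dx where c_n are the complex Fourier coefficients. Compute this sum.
Σ |c_n|^2 = 17/2

Parseval equates the L^2 energy of f (normalised by 1/(2π)) with the ℓ^2 sum of its Fourier coefficients: (1/(2π)) ∫_0^{2π} |f|^2 = Σ |c_n|^2.
Compute the left side: (1/(2π)) [∫_0^π 4^2 dx + ∫_π^{2π} 1^2 dx] = (1/(2π)) · (16π + 1π) = (16 + 1)/2 = 17/2.
So Σ_{n ∈ Z} |c_n|^2 = 17/2.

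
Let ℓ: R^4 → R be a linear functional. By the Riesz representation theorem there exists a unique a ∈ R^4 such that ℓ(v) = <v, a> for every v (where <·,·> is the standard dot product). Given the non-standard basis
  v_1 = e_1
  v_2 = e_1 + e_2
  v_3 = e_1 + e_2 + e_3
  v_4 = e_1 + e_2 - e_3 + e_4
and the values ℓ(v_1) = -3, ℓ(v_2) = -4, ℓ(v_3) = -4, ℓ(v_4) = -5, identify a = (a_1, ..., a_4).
a = (-3, -1, 0, -1)

Write a = (a_1, ..., a_4) in the standard basis. For each basis vector v_i, ℓ(v_i) = <v_i, a> is a linear equation in the a_j's. Collect the n equations into a matrix system V a = ℓ, where row i of V is v_i (expressed in the standard basis). Since V is invertible (lower-triangular with 1s on the diagonal, up to permutation), solve by back-substitution:
  V =
[[1, 0, 0, 0],
 [1, 1, 0, 0],
 [1, 1, 1, 0],
 [1, 1, -1, 1]]
  V a = (-3, -4, -4, -5)
Solving gives a = (-3, -1, 0, -1).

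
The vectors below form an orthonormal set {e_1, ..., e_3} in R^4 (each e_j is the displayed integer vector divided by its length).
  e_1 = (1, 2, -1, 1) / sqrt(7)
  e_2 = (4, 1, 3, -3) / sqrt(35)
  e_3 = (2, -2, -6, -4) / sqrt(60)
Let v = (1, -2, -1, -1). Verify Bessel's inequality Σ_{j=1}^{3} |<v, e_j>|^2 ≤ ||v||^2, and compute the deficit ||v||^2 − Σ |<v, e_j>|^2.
Σ |<v, e_j>|^2 = 17/3; ||v||^2 = 7; deficit = 4/3

Write each e_j = u_j / sqrt(<u_j, u_j>) where u_j is the displayed integer vector. Then <v, e_j> = <v, u_j> / sqrt(<u_j, u_j>), so |<v, e_j>|^2 = <v, u_j>^2 / <u_j, u_j>.
Coefficients: <v, e_1> = -3/sqrt(7), <v, e_2> = 2/sqrt(35), <v, e_3> = 16/sqrt(60).
Square and sum: Σ |<v, e_j>|^2 = 17/3.
Compute ||v||^2 = v·v = 7.
Deficit = 7 − 17/3 = 4/3 ≥ 0, confirming Bessel's inequality. (The deficit equals ||v − Σ <v,e_j> e_j||^2, the squared distance from v to span{e_j}.)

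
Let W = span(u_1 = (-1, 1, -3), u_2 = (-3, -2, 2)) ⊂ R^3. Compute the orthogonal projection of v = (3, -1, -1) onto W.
proj_W(v) = (187/81, 73/81, -11/81)

Set up U = [u_1 | ... | u_2] ∈ R^(3×2). The projector onto W = col(U) is P = U (U^T U)^(-1) U^T.
Compute U^T U =
  [11, -5]
  [-5, 17],
and U^T v = (-1, -9).
Solve U^T U · c = U^T v for the coefficients: c = (-31/81, -52/81). The projection is proj_W(v) = U c.
Check: (v - proj_W(v)) · u_1 = 0  (should be 0).
Check: (v - proj_W(v)) · u_2 = 0  (should be 0).
Result: proj_W(v) = (187/81, 73/81, -11/81).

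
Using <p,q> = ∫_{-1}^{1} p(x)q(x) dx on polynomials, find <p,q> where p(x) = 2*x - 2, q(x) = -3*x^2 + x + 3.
<p,q> = -20/3

Expand the product: p(x)·q(x) = -6*x^3 + 8*x^2 + 4*x - 6.
∫_{-1}^{1} of each monomial x^k gives [2/(k+1) if k even, 0 if k odd]. Integrating term-by-term (or equivalently evaluating the antiderivative F(x) = -3*x^4/2 + 8*x^3/3 + 2*x^2 - 6*x at the endpoints):
  F(1) − F(−1) = -17/6 − (23/6) = -20/3.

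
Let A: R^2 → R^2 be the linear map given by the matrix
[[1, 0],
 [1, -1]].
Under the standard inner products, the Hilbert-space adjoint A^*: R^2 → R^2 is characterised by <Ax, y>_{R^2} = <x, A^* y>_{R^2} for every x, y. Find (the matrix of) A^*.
A^* = A^T =
[[1, 1],
 [0, -1]]

For real matrices with standard dot products, the defining identity <Ax, y> = <x, A^* y> gives (Ax)^T y = x^T (A^*) y, i.e. x^T A^T y = x^T (A^*) y. Since this holds for all x, y, we must have A^* = A^T. Therefore
A^* =
[[1, 1],
 [0, -1]].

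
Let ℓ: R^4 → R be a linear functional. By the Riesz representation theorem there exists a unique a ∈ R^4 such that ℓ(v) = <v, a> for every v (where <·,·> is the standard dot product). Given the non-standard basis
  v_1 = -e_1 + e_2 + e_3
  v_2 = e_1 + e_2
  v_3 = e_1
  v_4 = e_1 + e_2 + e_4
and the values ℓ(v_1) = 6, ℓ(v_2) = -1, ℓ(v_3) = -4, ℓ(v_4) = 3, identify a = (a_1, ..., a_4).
a = (-4, 3, -1, 4)

Write a = (a_1, ..., a_4) in the standard basis. For each basis vector v_i, ℓ(v_i) = <v_i, a> is a linear equation in the a_j's. Collect the n equations into a matrix system V a = ℓ, where row i of V is v_i (expressed in the standard basis). Since V is invertible (lower-triangular with 1s on the diagonal, up to permutation), solve by back-substitution:
  V =
[[-1, 1, 1, 0],
 [1, 1, 0, 0],
 [1, 0, 0, 0],
 [1, 1, 0, 1]]
  V a = (6, -1, -4, 3)
Solving gives a = (-4, 3, -1, 4).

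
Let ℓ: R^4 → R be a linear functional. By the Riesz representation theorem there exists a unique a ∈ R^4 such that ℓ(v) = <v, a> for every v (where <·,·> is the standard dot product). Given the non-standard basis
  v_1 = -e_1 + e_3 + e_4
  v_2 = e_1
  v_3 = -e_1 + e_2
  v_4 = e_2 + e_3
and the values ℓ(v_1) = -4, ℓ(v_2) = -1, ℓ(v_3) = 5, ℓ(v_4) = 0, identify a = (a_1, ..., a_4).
a = (-1, 4, -4, -1)

Write a = (a_1, ..., a_4) in the standard basis. For each basis vector v_i, ℓ(v_i) = <v_i, a> is a linear equation in the a_j's. Collect the n equations into a matrix system V a = ℓ, where row i of V is v_i (expressed in the standard basis). Since V is invertible (lower-triangular with 1s on the diagonal, up to permutation), solve by back-substitution:
  V =
[[-1, 0, 1, 1],
 [1, 0, 0, 0],
 [-1, 1, 0, 0],
 [0, 1, 1, 0]]
  V a = (-4, -1, 5, 0)
Solving gives a = (-1, 4, -4, -1).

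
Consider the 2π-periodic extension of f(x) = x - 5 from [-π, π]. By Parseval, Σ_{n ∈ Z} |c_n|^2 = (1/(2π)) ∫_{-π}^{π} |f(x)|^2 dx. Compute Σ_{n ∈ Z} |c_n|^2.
Σ |c_n|^2 = π^2/3 + 25

Expand and integrate term by term over [-π, π]:
  ∫ (x)^2 dx = 1·(2π^3/3); ∫ 2·1·(-5)·x dx = 0 (odd integrand); ∫ (-5)^2 dx = 25·2π.
So (1/(2π)) ∫_{-π}^{π} (x - 5)^2 dx = 1π^2/3 + 25 = π^2/3 + 25.
Parseval ⇒ Σ |c_n|^2 = π^2/3 + 25.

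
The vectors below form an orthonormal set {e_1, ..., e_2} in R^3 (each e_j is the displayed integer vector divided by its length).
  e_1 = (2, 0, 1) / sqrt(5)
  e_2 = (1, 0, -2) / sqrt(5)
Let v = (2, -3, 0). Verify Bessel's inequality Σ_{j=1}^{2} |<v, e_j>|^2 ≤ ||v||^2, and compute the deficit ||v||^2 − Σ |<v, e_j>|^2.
Σ |<v, e_j>|^2 = 4; ||v||^2 = 13; deficit = 9

Write each e_j = u_j / sqrt(<u_j, u_j>) where u_j is the displayed integer vector. Then <v, e_j> = <v, u_j> / sqrt(<u_j, u_j>), so |<v, e_j>|^2 = <v, u_j>^2 / <u_j, u_j>.
Coefficients: <v, e_1> = 4/sqrt(5), <v, e_2> = 2/sqrt(5).
Square and sum: Σ |<v, e_j>|^2 = 4.
Compute ||v||^2 = v·v = 13.
Deficit = 13 − 4 = 9 ≥ 0, confirming Bessel's inequality. (The deficit equals ||v − Σ <v,e_j> e_j||^2, the squared distance from v to span{e_j}.)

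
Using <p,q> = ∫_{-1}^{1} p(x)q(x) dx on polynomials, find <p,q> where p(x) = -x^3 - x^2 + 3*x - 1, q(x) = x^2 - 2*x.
<p,q> = -64/15

Expand the product: p(x)·q(x) = -x^5 + x^4 + 5*x^3 - 7*x^2 + 2*x.
∫_{-1}^{1} of each monomial x^k gives [2/(k+1) if k even, 0 if k odd]. Integrating term-by-term (or equivalently evaluating the antiderivative F(x) = -x^6/6 + x^5/5 + 5*x^4/4 - 7*x^3/3 + x^2 at the endpoints):
  F(1) − F(−1) = -1/20 − (253/60) = -64/15.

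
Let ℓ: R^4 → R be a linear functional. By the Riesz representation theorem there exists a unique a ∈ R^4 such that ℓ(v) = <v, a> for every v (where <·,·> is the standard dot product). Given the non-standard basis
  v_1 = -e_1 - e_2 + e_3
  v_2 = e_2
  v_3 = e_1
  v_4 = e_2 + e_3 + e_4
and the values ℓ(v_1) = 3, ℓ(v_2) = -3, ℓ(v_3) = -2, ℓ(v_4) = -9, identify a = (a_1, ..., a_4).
a = (-2, -3, -2, -4)

Write a = (a_1, ..., a_4) in the standard basis. For each basis vector v_i, ℓ(v_i) = <v_i, a> is a linear equation in the a_j's. Collect the n equations into a matrix system V a = ℓ, where row i of V is v_i (expressed in the standard basis). Since V is invertible (lower-triangular with 1s on the diagonal, up to permutation), solve by back-substitution:
  V =
[[-1, -1, 1, 0],
 [0, 1, 0, 0],
 [1, 0, 0, 0],
 [0, 1, 1, 1]]
  V a = (3, -3, -2, -9)
Solving gives a = (-2, -3, -2, -4).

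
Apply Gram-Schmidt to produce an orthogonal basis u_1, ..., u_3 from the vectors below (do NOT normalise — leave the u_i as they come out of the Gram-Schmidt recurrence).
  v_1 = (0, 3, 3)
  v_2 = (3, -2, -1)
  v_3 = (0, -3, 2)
Orthogonal basis:
  u_1 = (0, 3, 3)
  u_2 = (3, -1/2, 1/2)
  u_3 = (-15/19, -45/19, 45/19)

Apply the Gram-Schmidt recurrence
  u_1 = v_1
  u_i = v_i − Σ_{j<i} ((v_i · u_j) / (u_j · u_j)) · u_j.

Step by step this gives:
  u_1 = (0, 3, 3)
  u_2 = (3, -1/2, 1/2)
  u_3 = (-15/19, -45/19, 45/19)

Orthogonality check:
  u_2 · u_1 = 0 (should be 0)
  u_3 · u_1 = 0 (should be 0)
  u_3 · u_2 = 0 (should be 0)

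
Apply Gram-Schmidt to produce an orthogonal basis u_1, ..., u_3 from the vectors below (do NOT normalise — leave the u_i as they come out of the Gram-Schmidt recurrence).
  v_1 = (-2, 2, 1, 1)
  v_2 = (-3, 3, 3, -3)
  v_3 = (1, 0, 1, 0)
Orthogonal basis:
  u_1 = (-2, 2, 1, 1)
  u_2 = (-3/5, 3/5, 9/5, -21/5)
  u_3 = (5/6, 1/6, 1, 1/3)

Apply the Gram-Schmidt recurrence
  u_1 = v_1
  u_i = v_i − Σ_{j<i} ((v_i · u_j) / (u_j · u_j)) · u_j.

Step by step this gives:
  u_1 = (-2, 2, 1, 1)
  u_2 = (-3/5, 3/5, 9/5, -21/5)
  u_3 = (5/6, 1/6, 1, 1/3)

Orthogonality check:
  u_2 · u_1 = 0 (should be 0)
  u_3 · u_1 = 0 (should be 0)
  u_3 · u_2 = 0 (should be 0)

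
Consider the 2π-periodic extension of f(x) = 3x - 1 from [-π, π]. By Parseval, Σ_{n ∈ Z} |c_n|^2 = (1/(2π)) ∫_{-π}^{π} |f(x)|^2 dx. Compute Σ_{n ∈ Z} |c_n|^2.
Σ |c_n|^2 = 3π^2 + 1

Expand and integrate term by term over [-π, π]:
  ∫ (3x)^2 dx = 9·(2π^3/3); ∫ 2·3·(-1)·x dx = 0 (odd integrand); ∫ (-1)^2 dx = 1·2π.
So (1/(2π)) ∫_{-π}^{π} (3x - 1)^2 dx = 9π^2/3 + 1 = 3π^2 + 1.
Parseval ⇒ Σ |c_n|^2 = 3π^2 + 1.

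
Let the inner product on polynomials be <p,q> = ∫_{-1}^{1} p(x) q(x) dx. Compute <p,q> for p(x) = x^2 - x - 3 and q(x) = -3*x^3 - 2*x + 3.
<p,q> = -202/15

Expand the product: p(x)·q(x) = -3*x^5 + 3*x^4 + 7*x^3 + 5*x^2 + 3*x - 9.
∫_{-1}^{1} of each monomial x^k gives [2/(k+1) if k even, 0 if k odd]. Integrating term-by-term (or equivalently evaluating the antiderivative F(x) = -x^6/2 + 3*x^5/5 + 7*x^4/4 + 5*x^3/3 + 3*x^2/2 - 9*x at the endpoints):
  F(1) − F(−1) = -239/60 − (569/60) = -202/15.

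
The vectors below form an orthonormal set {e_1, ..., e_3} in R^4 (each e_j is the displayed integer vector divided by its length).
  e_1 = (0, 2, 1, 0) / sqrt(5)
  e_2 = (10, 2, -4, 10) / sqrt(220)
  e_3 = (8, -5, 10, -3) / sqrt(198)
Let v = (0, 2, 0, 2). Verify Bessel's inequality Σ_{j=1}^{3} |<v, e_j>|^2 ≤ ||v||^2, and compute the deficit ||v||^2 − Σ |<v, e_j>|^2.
Σ |<v, e_j>|^2 = 64/9; ||v||^2 = 8; deficit = 8/9

Write each e_j = u_j / sqrt(<u_j, u_j>) where u_j is the displayed integer vector. Then <v, e_j> = <v, u_j> / sqrt(<u_j, u_j>), so |<v, e_j>|^2 = <v, u_j>^2 / <u_j, u_j>.
Coefficients: <v, e_1> = 4/sqrt(5), <v, e_2> = 24/sqrt(220), <v, e_3> = -16/sqrt(198).
Square and sum: Σ |<v, e_j>|^2 = 64/9.
Compute ||v||^2 = v·v = 8.
Deficit = 8 − 64/9 = 8/9 ≥ 0, confirming Bessel's inequality. (The deficit equals ||v − Σ <v,e_j> e_j||^2, the squared distance from v to span{e_j}.)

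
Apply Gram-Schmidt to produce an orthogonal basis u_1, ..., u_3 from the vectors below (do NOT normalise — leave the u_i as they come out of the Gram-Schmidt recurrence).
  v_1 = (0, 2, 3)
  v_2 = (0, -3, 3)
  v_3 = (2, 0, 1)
Orthogonal basis:
  u_1 = (0, 2, 3)
  u_2 = (0, -45/13, 30/13)
  u_3 = (2, 0, 0)

Apply the Gram-Schmidt recurrence
  u_1 = v_1
  u_i = v_i − Σ_{j<i} ((v_i · u_j) / (u_j · u_j)) · u_j.

Step by step this gives:
  u_1 = (0, 2, 3)
  u_2 = (0, -45/13, 30/13)
  u_3 = (2, 0, 0)

Orthogonality check:
  u_2 · u_1 = 0 (should be 0)
  u_3 · u_1 = 0 (should be 0)
  u_3 · u_2 = 0 (should be 0)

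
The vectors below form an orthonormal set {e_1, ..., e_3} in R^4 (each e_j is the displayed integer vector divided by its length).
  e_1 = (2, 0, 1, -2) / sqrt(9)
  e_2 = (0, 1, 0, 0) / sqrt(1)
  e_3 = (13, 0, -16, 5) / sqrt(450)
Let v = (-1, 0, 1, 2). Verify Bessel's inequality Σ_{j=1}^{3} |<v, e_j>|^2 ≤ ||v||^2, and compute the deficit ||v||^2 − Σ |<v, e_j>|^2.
Σ |<v, e_j>|^2 = 179/50; ||v||^2 = 6; deficit = 121/50

Write each e_j = u_j / sqrt(<u_j, u_j>) where u_j is the displayed integer vector. Then <v, e_j> = <v, u_j> / sqrt(<u_j, u_j>), so |<v, e_j>|^2 = <v, u_j>^2 / <u_j, u_j>.
Coefficients: <v, e_1> = -5/sqrt(9), <v, e_2> = 0/sqrt(1), <v, e_3> = -19/sqrt(450).
Square and sum: Σ |<v, e_j>|^2 = 179/50.
Compute ||v||^2 = v·v = 6.
Deficit = 6 − 179/50 = 121/50 ≥ 0, confirming Bessel's inequality. (The deficit equals ||v − Σ <v,e_j> e_j||^2, the squared distance from v to span{e_j}.)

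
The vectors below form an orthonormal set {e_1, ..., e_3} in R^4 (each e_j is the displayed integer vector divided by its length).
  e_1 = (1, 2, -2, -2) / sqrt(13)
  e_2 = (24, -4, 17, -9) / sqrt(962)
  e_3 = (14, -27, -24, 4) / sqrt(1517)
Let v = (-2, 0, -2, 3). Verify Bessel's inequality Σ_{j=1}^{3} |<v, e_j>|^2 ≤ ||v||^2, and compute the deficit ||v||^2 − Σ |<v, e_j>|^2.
Σ |<v, e_j>|^2 = 814449406966320495500607994934111007652562504511732800102434740847250436891527695398033723322244366763919712167936210959808733589737568897430424089275782556046995837691196850210647601025581681740827422456752363547387739019826022748490876932351363058960314156244783096604999666525642341347139904654684762077180735167579115936023592146431058954187324400327351317232237998035069690437795278742247587184640000000000000000000000000000000000000000000000000000000000000000000000000000000000000000000000000000000000000000000000000000000000000000000000000000000000000000000000000000000000000000000000000000000000000000000000000000000000000000000000000000000000000000000000000000000000000000000000000000000000000000000000000000000000000000000000000000000000000/57129898521161807514245440925570740597160778958089274824996743027747653465849438961538723958171816950354582617725096373377735060991441815467079033587751757349718160235413790913169237384751372834535927057283894714073020986929401596271593526680226624083826280375890036502102686489319542359210601816680397245563571419967781959819282983745096767338587277896526269679064170903646900475845528436707451014510243358456461481546830685814741141987604351011227667592130966952426767245261186948545129550806473404486605368502290962038070967409424190227351442750560694387140516955441580258971681755144813451381782468612245887425777798696083707181978941052529919377390486926630427917697304446072000564780037085898822374149537085101405681235458742753618376160389649; ||v||^2 = 17; deficit = 225/82

Write each e_j = u_j / sqrt(<u_j, u_j>) where u_j is the displayed integer vector. Then <v, e_j> = <v, u_j> / sqrt(<u_j, u_j>), so |<v, e_j>|^2 = <v, u_j>^2 / <u_j, u_j>.
Coefficients: <v, e_1> = -4/sqrt(13), <v, e_2> = -109/sqrt(962), <v, e_3> = 32/sqrt(1517).
Square and sum: Σ |<v, e_j>|^2 = 814449406966320495500607994934111007652562504511732800102434740847250436891527695398033723322244366763919712167936210959808733589737568897430424089275782556046995837691196850210647601025581681740827422456752363547387739019826022748490876932351363058960314156244783096604999666525642341347139904654684762077180735167579115936023592146431058954187324400327351317232237998035069690437795278742247587184640000000000000000000000000000000000000000000000000000000000000000000000000000000000000000000000000000000000000000000000000000000000000000000000000000000000000000000000000000000000000000000000000000000000000000000000000000000000000000000000000000000000000000000000000000000000000000000000000000000000000000000000000000000000000000000000000000000000000/57129898521161807514245440925570740597160778958089274824996743027747653465849438961538723958171816950354582617725096373377735060991441815467079033587751757349718160235413790913169237384751372834535927057283894714073020986929401596271593526680226624083826280375890036502102686489319542359210601816680397245563571419967781959819282983745096767338587277896526269679064170903646900475845528436707451014510243358456461481546830685814741141987604351011227667592130966952426767245261186948545129550806473404486605368502290962038070967409424190227351442750560694387140516955441580258971681755144813451381782468612245887425777798696083707181978941052529919377390486926630427917697304446072000564780037085898822374149537085101405681235458742753618376160389649.
Compute ||v||^2 = v·v = 17.
Deficit = 17 − 814449406966320495500607994934111007652562504511732800102434740847250436891527695398033723322244366763919712167936210959808733589737568897430424089275782556046995837691196850210647601025581681740827422456752363547387739019826022748490876932351363058960314156244783096604999666525642341347139904654684762077180735167579115936023592146431058954187324400327351317232237998035069690437795278742247587184640000000000000000000000000000000000000000000000000000000000000000000000000000000000000000000000000000000000000000000000000000000000000000000000000000000000000000000000000000000000000000000000000000000000000000000000000000000000000000000000000000000000000000000000000000000000000000000000000000000000000000000000000000000000000000000000000000000000000/57129898521161807514245440925570740597160778958089274824996743027747653465849438961538723958171816950354582617725096373377735060991441815467079033587751757349718160235413790913169237384751372834535927057283894714073020986929401596271593526680226624083826280375890036502102686489319542359210601816680397245563571419967781959819282983745096767338587277896526269679064170903646900475845528436707451014510243358456461481546830685814741141987604351011227667592130966952426767245261186948545129550806473404486605368502290962038070967409424190227351442750560694387140516955441580258971681755144813451381782468612245887425777798696083707181978941052529919377390486926630427917697304446072000564780037085898822374149537085101405681235458742753618376160389649 = 225/82 ≥ 0, confirming Bessel's inequality. (The deficit equals ||v − Σ <v,e_j> e_j||^2, the squared distance from v to span{e_j}.)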